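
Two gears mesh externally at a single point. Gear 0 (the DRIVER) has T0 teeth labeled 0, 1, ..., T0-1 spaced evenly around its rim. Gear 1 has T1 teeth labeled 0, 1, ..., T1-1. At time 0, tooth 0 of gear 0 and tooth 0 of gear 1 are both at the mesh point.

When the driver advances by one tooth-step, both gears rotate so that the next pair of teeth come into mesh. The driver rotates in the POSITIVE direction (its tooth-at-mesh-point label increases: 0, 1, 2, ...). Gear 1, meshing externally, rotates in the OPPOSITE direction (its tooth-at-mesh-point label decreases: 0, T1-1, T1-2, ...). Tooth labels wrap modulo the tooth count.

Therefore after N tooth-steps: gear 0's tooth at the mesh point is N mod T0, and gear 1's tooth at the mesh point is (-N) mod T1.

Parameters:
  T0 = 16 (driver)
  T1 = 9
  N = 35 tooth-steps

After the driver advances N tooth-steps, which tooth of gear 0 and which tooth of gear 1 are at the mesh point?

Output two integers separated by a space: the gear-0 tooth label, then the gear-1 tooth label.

Gear 0 (driver, T0=16): tooth at mesh = N mod T0
  35 = 2 * 16 + 3, so 35 mod 16 = 3
  gear 0 tooth = 3
Gear 1 (driven, T1=9): tooth at mesh = (-N) mod T1
  35 = 3 * 9 + 8, so 35 mod 9 = 8
  (-35) mod 9 = (-8) mod 9 = 9 - 8 = 1
Mesh after 35 steps: gear-0 tooth 3 meets gear-1 tooth 1

Answer: 3 1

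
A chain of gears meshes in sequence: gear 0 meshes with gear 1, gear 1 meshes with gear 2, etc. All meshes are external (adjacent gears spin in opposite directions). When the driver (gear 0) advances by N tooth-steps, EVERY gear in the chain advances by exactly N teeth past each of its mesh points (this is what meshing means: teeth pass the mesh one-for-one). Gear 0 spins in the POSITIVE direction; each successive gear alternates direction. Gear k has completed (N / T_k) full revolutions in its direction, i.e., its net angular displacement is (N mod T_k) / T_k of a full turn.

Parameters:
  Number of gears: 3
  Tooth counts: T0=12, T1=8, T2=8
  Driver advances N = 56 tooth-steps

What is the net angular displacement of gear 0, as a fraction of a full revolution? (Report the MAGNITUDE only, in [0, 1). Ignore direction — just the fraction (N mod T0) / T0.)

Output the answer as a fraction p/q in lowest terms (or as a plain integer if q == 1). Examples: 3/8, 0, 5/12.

Chain of 3 gears, tooth counts: [12, 8, 8]
  gear 0: T0=12, direction=positive, advance = 56 mod 12 = 8 teeth = 8/12 turn
  gear 1: T1=8, direction=negative, advance = 56 mod 8 = 0 teeth = 0/8 turn
  gear 2: T2=8, direction=positive, advance = 56 mod 8 = 0 teeth = 0/8 turn
Gear 0: 56 mod 12 = 8
Fraction = 8 / 12 = 2/3 (gcd(8,12)=4) = 2/3

Answer: 2/3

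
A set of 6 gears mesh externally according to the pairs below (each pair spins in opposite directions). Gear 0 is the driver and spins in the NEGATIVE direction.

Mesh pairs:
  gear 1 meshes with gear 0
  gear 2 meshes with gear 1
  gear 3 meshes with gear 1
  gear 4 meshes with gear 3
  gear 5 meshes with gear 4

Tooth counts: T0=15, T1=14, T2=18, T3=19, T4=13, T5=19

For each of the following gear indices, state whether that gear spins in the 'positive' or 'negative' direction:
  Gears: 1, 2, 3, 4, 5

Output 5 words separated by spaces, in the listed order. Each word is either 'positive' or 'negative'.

Gear 0 (driver): negative (depth 0)
  gear 1: meshes with gear 0 -> depth 1 -> positive (opposite of gear 0)
  gear 2: meshes with gear 1 -> depth 2 -> negative (opposite of gear 1)
  gear 3: meshes with gear 1 -> depth 2 -> negative (opposite of gear 1)
  gear 4: meshes with gear 3 -> depth 3 -> positive (opposite of gear 3)
  gear 5: meshes with gear 4 -> depth 4 -> negative (opposite of gear 4)
Queried indices 1, 2, 3, 4, 5 -> positive, negative, negative, positive, negative

Answer: positive negative negative positive negative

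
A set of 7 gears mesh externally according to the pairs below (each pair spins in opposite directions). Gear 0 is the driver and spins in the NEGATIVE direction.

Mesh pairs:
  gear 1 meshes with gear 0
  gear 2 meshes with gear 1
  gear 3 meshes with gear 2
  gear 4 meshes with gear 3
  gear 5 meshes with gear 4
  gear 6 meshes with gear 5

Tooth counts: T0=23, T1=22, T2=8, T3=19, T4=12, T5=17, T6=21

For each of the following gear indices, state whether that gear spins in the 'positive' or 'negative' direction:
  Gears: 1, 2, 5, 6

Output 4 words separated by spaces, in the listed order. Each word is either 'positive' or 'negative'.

Gear 0 (driver): negative (depth 0)
  gear 1: meshes with gear 0 -> depth 1 -> positive (opposite of gear 0)
  gear 2: meshes with gear 1 -> depth 2 -> negative (opposite of gear 1)
  gear 3: meshes with gear 2 -> depth 3 -> positive (opposite of gear 2)
  gear 4: meshes with gear 3 -> depth 4 -> negative (opposite of gear 3)
  gear 5: meshes with gear 4 -> depth 5 -> positive (opposite of gear 4)
  gear 6: meshes with gear 5 -> depth 6 -> negative (opposite of gear 5)
Queried indices 1, 2, 5, 6 -> positive, negative, positive, negative

Answer: positive negative positive negative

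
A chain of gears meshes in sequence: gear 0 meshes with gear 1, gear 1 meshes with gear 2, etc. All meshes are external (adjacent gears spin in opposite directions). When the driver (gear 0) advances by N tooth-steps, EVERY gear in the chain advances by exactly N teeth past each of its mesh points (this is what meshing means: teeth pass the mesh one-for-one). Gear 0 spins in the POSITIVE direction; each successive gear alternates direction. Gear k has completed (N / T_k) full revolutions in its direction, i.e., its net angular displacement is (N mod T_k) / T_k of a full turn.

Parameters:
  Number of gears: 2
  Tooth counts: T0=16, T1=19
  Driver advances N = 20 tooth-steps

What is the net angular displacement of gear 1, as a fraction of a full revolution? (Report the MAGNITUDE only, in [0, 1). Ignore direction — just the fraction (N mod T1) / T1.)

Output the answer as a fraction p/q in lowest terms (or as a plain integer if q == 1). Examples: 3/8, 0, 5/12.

Chain of 2 gears, tooth counts: [16, 19]
  gear 0: T0=16, direction=positive, advance = 20 mod 16 = 4 teeth = 4/16 turn
  gear 1: T1=19, direction=negative, advance = 20 mod 19 = 1 teeth = 1/19 turn
Gear 1: 20 mod 19 = 1
Fraction = 1 / 19 = 1/19 (gcd(1,19)=1) = 1/19

Answer: 1/19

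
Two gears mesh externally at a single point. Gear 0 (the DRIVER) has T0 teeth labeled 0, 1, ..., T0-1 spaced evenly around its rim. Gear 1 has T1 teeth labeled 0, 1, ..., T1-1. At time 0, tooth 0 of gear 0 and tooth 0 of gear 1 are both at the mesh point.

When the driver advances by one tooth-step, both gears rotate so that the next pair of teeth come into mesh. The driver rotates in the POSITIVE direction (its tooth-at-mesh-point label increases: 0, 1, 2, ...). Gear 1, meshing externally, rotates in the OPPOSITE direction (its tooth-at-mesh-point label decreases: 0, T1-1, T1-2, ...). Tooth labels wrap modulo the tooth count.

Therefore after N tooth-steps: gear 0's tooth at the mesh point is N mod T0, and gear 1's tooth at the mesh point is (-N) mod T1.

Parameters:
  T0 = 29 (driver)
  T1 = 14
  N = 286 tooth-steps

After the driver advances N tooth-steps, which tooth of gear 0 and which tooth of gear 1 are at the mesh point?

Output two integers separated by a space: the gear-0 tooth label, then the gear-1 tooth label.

Answer: 25 8

Derivation:
Gear 0 (driver, T0=29): tooth at mesh = N mod T0
  286 = 9 * 29 + 25, so 286 mod 29 = 25
  gear 0 tooth = 25
Gear 1 (driven, T1=14): tooth at mesh = (-N) mod T1
  286 = 20 * 14 + 6, so 286 mod 14 = 6
  (-286) mod 14 = (-6) mod 14 = 14 - 6 = 8
Mesh after 286 steps: gear-0 tooth 25 meets gear-1 tooth 8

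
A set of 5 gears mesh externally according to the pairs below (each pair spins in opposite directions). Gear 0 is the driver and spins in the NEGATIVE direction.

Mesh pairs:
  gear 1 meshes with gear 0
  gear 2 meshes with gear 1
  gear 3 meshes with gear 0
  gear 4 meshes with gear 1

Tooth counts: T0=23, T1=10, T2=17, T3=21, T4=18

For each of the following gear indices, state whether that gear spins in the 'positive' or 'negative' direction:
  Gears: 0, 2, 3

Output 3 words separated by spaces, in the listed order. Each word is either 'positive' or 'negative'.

Answer: negative negative positive

Derivation:
Gear 0 (driver): negative (depth 0)
  gear 1: meshes with gear 0 -> depth 1 -> positive (opposite of gear 0)
  gear 2: meshes with gear 1 -> depth 2 -> negative (opposite of gear 1)
  gear 3: meshes with gear 0 -> depth 1 -> positive (opposite of gear 0)
  gear 4: meshes with gear 1 -> depth 2 -> negative (opposite of gear 1)
Queried indices 0, 2, 3 -> negative, negative, positive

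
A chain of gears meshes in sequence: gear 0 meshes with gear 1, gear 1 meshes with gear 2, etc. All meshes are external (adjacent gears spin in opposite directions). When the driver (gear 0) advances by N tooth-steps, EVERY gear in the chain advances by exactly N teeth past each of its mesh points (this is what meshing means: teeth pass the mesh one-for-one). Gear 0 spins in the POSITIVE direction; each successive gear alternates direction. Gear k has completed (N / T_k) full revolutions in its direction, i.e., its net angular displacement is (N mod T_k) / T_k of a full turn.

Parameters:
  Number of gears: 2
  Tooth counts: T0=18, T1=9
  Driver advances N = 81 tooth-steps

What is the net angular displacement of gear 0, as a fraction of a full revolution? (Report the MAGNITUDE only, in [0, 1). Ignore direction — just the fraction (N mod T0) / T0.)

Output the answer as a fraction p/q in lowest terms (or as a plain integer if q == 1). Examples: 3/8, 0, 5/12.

Answer: 1/2

Derivation:
Chain of 2 gears, tooth counts: [18, 9]
  gear 0: T0=18, direction=positive, advance = 81 mod 18 = 9 teeth = 9/18 turn
  gear 1: T1=9, direction=negative, advance = 81 mod 9 = 0 teeth = 0/9 turn
Gear 0: 81 mod 18 = 9
Fraction = 9 / 18 = 1/2 (gcd(9,18)=9) = 1/2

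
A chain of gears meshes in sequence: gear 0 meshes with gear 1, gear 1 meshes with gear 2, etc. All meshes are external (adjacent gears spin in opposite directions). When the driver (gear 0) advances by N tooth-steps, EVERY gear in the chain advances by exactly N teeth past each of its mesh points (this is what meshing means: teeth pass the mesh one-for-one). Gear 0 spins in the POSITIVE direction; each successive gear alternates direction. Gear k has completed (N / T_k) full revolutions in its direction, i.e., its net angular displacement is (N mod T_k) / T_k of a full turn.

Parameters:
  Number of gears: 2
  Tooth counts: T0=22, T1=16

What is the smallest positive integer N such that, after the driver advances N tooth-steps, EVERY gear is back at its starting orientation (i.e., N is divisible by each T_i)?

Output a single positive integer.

Answer: 176

Derivation:
Gear k returns to start when N is a multiple of T_k.
All gears at start simultaneously when N is a common multiple of [22, 16]; the smallest such N is lcm(22, 16).
Start: lcm = T0 = 22
Fold in T1=16: gcd(22, 16) = 2; lcm(22, 16) = 22 * 16 / 2 = 352 / 2 = 176
Full cycle length = 176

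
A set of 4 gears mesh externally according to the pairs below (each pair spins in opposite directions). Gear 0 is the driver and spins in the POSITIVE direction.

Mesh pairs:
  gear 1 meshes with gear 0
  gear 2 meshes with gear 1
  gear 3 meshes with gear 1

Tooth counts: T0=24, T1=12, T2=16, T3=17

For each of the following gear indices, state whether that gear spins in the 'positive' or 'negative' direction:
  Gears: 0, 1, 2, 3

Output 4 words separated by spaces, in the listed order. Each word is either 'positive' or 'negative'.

Gear 0 (driver): positive (depth 0)
  gear 1: meshes with gear 0 -> depth 1 -> negative (opposite of gear 0)
  gear 2: meshes with gear 1 -> depth 2 -> positive (opposite of gear 1)
  gear 3: meshes with gear 1 -> depth 2 -> positive (opposite of gear 1)
Queried indices 0, 1, 2, 3 -> positive, negative, positive, positive

Answer: positive negative positive positive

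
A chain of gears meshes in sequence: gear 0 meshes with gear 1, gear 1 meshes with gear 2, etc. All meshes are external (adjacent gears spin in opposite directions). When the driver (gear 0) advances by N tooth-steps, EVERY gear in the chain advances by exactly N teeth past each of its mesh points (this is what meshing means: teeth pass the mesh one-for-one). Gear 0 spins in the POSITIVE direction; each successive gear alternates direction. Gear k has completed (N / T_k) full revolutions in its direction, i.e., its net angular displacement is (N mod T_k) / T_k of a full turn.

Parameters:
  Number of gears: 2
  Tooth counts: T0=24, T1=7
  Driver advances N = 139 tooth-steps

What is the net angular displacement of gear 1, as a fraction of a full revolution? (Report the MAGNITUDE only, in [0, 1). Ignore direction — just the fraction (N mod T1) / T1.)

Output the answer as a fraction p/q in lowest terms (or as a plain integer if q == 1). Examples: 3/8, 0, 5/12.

Answer: 6/7

Derivation:
Chain of 2 gears, tooth counts: [24, 7]
  gear 0: T0=24, direction=positive, advance = 139 mod 24 = 19 teeth = 19/24 turn
  gear 1: T1=7, direction=negative, advance = 139 mod 7 = 6 teeth = 6/7 turn
Gear 1: 139 mod 7 = 6
Fraction = 6 / 7 = 6/7 (gcd(6,7)=1) = 6/7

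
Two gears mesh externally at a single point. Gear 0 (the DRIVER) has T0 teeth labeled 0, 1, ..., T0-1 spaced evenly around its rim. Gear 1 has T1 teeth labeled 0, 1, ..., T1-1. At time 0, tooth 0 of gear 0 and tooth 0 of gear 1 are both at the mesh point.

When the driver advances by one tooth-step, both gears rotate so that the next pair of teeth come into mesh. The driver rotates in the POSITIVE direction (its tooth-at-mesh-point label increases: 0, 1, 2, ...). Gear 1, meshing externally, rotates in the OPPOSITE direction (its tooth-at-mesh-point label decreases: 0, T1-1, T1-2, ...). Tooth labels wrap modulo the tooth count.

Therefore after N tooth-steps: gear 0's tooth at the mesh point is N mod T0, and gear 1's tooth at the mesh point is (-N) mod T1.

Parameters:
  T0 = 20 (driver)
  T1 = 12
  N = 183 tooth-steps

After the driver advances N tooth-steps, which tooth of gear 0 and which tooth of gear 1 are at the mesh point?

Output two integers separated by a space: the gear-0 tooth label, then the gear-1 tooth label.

Gear 0 (driver, T0=20): tooth at mesh = N mod T0
  183 = 9 * 20 + 3, so 183 mod 20 = 3
  gear 0 tooth = 3
Gear 1 (driven, T1=12): tooth at mesh = (-N) mod T1
  183 = 15 * 12 + 3, so 183 mod 12 = 3
  (-183) mod 12 = (-3) mod 12 = 12 - 3 = 9
Mesh after 183 steps: gear-0 tooth 3 meets gear-1 tooth 9

Answer: 3 9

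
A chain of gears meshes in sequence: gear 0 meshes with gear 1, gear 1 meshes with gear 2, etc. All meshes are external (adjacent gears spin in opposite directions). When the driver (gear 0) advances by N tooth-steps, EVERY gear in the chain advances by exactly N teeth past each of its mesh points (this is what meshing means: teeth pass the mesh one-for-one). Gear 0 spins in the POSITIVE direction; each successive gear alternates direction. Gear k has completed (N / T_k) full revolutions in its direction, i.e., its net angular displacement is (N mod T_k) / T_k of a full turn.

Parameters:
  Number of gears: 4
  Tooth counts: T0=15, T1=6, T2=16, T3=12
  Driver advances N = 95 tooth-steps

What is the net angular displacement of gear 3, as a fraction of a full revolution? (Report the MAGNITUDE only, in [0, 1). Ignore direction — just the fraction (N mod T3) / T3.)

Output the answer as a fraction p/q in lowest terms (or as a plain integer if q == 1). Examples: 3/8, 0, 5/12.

Chain of 4 gears, tooth counts: [15, 6, 16, 12]
  gear 0: T0=15, direction=positive, advance = 95 mod 15 = 5 teeth = 5/15 turn
  gear 1: T1=6, direction=negative, advance = 95 mod 6 = 5 teeth = 5/6 turn
  gear 2: T2=16, direction=positive, advance = 95 mod 16 = 15 teeth = 15/16 turn
  gear 3: T3=12, direction=negative, advance = 95 mod 12 = 11 teeth = 11/12 turn
Gear 3: 95 mod 12 = 11
Fraction = 11 / 12 = 11/12 (gcd(11,12)=1) = 11/12

Answer: 11/12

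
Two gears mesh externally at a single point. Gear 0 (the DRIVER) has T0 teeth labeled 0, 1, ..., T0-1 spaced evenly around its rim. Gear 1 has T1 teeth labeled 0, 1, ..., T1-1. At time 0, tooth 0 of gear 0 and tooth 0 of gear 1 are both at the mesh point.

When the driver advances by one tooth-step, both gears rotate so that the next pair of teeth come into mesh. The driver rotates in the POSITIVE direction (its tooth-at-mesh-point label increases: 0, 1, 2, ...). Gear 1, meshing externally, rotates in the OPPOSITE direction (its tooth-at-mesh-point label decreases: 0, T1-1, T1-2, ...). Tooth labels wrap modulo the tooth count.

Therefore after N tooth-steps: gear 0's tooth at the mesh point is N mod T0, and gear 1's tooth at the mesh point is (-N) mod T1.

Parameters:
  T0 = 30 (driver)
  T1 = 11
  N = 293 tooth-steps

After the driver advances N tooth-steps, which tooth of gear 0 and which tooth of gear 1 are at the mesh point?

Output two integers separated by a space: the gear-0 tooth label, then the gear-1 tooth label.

Answer: 23 4

Derivation:
Gear 0 (driver, T0=30): tooth at mesh = N mod T0
  293 = 9 * 30 + 23, so 293 mod 30 = 23
  gear 0 tooth = 23
Gear 1 (driven, T1=11): tooth at mesh = (-N) mod T1
  293 = 26 * 11 + 7, so 293 mod 11 = 7
  (-293) mod 11 = (-7) mod 11 = 11 - 7 = 4
Mesh after 293 steps: gear-0 tooth 23 meets gear-1 tooth 4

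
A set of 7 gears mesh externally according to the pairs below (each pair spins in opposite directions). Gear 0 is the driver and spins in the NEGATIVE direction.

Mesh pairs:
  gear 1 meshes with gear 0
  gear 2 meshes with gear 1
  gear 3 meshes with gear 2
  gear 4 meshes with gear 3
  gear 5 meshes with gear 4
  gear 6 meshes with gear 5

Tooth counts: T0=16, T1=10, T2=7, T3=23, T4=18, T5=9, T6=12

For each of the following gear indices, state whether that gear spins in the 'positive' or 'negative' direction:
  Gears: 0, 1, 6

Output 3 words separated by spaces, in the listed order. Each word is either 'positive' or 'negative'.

Gear 0 (driver): negative (depth 0)
  gear 1: meshes with gear 0 -> depth 1 -> positive (opposite of gear 0)
  gear 2: meshes with gear 1 -> depth 2 -> negative (opposite of gear 1)
  gear 3: meshes with gear 2 -> depth 3 -> positive (opposite of gear 2)
  gear 4: meshes with gear 3 -> depth 4 -> negative (opposite of gear 3)
  gear 5: meshes with gear 4 -> depth 5 -> positive (opposite of gear 4)
  gear 6: meshes with gear 5 -> depth 6 -> negative (opposite of gear 5)
Queried indices 0, 1, 6 -> negative, positive, negative

Answer: negative positive negative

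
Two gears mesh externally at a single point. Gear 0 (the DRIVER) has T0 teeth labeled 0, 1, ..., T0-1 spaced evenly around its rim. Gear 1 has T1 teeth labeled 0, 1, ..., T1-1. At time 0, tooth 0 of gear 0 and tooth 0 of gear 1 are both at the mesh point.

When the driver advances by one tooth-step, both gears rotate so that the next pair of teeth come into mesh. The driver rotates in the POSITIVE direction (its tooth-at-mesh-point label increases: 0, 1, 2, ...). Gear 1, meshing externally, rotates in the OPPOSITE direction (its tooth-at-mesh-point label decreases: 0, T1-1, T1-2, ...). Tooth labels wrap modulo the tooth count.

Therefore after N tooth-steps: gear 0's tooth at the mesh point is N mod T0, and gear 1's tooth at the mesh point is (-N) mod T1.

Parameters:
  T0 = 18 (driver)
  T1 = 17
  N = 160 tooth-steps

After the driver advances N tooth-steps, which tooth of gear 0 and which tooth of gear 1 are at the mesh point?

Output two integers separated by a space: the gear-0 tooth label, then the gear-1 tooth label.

Answer: 16 10

Derivation:
Gear 0 (driver, T0=18): tooth at mesh = N mod T0
  160 = 8 * 18 + 16, so 160 mod 18 = 16
  gear 0 tooth = 16
Gear 1 (driven, T1=17): tooth at mesh = (-N) mod T1
  160 = 9 * 17 + 7, so 160 mod 17 = 7
  (-160) mod 17 = (-7) mod 17 = 17 - 7 = 10
Mesh after 160 steps: gear-0 tooth 16 meets gear-1 tooth 10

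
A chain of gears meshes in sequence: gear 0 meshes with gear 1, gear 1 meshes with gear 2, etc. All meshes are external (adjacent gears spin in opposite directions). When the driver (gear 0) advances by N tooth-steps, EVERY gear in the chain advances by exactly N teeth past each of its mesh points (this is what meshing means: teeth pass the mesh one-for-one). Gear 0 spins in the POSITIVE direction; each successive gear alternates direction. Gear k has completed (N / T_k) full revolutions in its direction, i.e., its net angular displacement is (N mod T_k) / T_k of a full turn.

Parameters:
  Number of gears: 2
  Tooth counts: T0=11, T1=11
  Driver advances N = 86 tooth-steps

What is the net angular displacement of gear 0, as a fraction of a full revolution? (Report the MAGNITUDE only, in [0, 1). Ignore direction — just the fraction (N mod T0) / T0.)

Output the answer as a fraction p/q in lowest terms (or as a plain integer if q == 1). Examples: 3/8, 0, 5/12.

Chain of 2 gears, tooth counts: [11, 11]
  gear 0: T0=11, direction=positive, advance = 86 mod 11 = 9 teeth = 9/11 turn
  gear 1: T1=11, direction=negative, advance = 86 mod 11 = 9 teeth = 9/11 turn
Gear 0: 86 mod 11 = 9
Fraction = 9 / 11 = 9/11 (gcd(9,11)=1) = 9/11

Answer: 9/11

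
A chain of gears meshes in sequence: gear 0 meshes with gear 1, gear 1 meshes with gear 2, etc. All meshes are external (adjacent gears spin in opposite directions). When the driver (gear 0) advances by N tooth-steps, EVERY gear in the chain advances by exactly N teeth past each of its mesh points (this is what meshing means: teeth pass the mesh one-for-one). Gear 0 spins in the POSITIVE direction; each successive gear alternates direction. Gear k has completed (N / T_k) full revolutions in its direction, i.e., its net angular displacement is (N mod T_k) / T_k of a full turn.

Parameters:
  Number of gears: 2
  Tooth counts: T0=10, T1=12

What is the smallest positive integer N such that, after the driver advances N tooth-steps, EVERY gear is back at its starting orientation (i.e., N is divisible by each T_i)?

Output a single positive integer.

Answer: 60

Derivation:
Gear k returns to start when N is a multiple of T_k.
All gears at start simultaneously when N is a common multiple of [10, 12]; the smallest such N is lcm(10, 12).
Start: lcm = T0 = 10
Fold in T1=12: gcd(10, 12) = 2; lcm(10, 12) = 10 * 12 / 2 = 120 / 2 = 60
Full cycle length = 60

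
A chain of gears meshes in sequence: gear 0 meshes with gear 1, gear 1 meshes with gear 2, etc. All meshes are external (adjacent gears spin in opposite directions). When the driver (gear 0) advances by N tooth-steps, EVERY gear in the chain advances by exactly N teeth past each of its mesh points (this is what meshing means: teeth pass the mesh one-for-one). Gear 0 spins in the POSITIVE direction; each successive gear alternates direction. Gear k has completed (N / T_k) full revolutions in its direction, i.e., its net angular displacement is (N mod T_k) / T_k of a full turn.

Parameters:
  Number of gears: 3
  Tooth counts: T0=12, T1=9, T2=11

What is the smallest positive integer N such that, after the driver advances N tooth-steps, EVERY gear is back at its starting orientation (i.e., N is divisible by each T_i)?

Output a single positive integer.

Answer: 396

Derivation:
Gear k returns to start when N is a multiple of T_k.
All gears at start simultaneously when N is a common multiple of [12, 9, 11]; the smallest such N is lcm(12, 9, 11).
Start: lcm = T0 = 12
Fold in T1=9: gcd(12, 9) = 3; lcm(12, 9) = 12 * 9 / 3 = 108 / 3 = 36
Fold in T2=11: gcd(36, 11) = 1; lcm(36, 11) = 36 * 11 / 1 = 396 / 1 = 396
Full cycle length = 396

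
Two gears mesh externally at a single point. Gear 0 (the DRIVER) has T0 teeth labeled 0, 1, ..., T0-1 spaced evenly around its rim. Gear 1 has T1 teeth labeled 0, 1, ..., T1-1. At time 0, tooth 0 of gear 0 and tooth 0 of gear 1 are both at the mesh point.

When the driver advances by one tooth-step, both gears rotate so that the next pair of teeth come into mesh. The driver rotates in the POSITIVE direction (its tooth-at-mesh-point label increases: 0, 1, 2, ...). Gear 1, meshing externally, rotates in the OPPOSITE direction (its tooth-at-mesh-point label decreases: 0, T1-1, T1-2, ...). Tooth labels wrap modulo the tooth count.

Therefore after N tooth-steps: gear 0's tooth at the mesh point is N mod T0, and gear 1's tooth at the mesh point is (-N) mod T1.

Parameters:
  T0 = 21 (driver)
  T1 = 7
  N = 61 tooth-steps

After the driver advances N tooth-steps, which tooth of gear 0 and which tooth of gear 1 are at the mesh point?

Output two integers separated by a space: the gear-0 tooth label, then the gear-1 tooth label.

Gear 0 (driver, T0=21): tooth at mesh = N mod T0
  61 = 2 * 21 + 19, so 61 mod 21 = 19
  gear 0 tooth = 19
Gear 1 (driven, T1=7): tooth at mesh = (-N) mod T1
  61 = 8 * 7 + 5, so 61 mod 7 = 5
  (-61) mod 7 = (-5) mod 7 = 7 - 5 = 2
Mesh after 61 steps: gear-0 tooth 19 meets gear-1 tooth 2

Answer: 19 2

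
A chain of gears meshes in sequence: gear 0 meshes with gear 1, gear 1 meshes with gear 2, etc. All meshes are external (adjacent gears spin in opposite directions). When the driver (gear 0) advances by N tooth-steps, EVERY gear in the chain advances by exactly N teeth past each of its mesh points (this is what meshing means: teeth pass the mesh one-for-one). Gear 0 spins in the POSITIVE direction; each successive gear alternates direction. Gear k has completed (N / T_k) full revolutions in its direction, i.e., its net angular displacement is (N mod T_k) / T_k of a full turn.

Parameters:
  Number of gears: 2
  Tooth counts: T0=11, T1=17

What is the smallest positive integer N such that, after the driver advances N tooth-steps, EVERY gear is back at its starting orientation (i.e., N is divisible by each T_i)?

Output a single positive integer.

Answer: 187

Derivation:
Gear k returns to start when N is a multiple of T_k.
All gears at start simultaneously when N is a common multiple of [11, 17]; the smallest such N is lcm(11, 17).
Start: lcm = T0 = 11
Fold in T1=17: gcd(11, 17) = 1; lcm(11, 17) = 11 * 17 / 1 = 187 / 1 = 187
Full cycle length = 187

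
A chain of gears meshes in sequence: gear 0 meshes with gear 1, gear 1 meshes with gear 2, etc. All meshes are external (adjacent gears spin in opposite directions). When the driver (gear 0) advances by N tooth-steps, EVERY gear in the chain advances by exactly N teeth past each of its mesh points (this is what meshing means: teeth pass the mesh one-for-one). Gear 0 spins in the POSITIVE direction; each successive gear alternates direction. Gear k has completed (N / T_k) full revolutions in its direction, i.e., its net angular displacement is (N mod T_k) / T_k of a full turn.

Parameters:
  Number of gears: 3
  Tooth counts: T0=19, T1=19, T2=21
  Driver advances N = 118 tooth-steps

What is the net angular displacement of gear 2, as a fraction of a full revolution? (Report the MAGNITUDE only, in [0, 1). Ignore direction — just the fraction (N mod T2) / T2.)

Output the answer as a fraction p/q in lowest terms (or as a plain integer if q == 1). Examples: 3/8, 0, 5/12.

Chain of 3 gears, tooth counts: [19, 19, 21]
  gear 0: T0=19, direction=positive, advance = 118 mod 19 = 4 teeth = 4/19 turn
  gear 1: T1=19, direction=negative, advance = 118 mod 19 = 4 teeth = 4/19 turn
  gear 2: T2=21, direction=positive, advance = 118 mod 21 = 13 teeth = 13/21 turn
Gear 2: 118 mod 21 = 13
Fraction = 13 / 21 = 13/21 (gcd(13,21)=1) = 13/21

Answer: 13/21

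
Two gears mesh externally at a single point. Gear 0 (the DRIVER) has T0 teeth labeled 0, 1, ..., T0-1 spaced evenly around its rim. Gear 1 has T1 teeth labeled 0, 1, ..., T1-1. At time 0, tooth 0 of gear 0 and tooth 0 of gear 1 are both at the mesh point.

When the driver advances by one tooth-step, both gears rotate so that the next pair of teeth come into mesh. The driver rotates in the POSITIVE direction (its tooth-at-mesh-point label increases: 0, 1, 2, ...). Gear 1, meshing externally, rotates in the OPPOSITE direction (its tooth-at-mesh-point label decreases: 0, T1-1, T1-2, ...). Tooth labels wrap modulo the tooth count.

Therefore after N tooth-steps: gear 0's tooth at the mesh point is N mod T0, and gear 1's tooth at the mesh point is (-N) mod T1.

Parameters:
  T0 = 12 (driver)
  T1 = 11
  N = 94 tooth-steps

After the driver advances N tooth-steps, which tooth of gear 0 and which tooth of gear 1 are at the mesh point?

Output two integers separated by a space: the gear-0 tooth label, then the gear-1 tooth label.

Answer: 10 5

Derivation:
Gear 0 (driver, T0=12): tooth at mesh = N mod T0
  94 = 7 * 12 + 10, so 94 mod 12 = 10
  gear 0 tooth = 10
Gear 1 (driven, T1=11): tooth at mesh = (-N) mod T1
  94 = 8 * 11 + 6, so 94 mod 11 = 6
  (-94) mod 11 = (-6) mod 11 = 11 - 6 = 5
Mesh after 94 steps: gear-0 tooth 10 meets gear-1 tooth 5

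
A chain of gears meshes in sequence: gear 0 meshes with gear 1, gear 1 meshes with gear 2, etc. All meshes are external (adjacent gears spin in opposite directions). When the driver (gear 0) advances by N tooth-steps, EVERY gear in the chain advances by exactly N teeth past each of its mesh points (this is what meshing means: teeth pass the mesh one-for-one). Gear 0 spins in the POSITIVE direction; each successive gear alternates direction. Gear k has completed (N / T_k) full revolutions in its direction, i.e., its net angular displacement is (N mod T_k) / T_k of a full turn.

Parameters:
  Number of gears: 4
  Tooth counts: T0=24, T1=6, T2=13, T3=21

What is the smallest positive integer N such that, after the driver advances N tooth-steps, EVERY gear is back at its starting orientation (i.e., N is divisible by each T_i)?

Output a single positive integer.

Gear k returns to start when N is a multiple of T_k.
All gears at start simultaneously when N is a common multiple of [24, 6, 13, 21]; the smallest such N is lcm(24, 6, 13, 21).
Start: lcm = T0 = 24
Fold in T1=6: gcd(24, 6) = 6; lcm(24, 6) = 24 * 6 / 6 = 144 / 6 = 24
Fold in T2=13: gcd(24, 13) = 1; lcm(24, 13) = 24 * 13 / 1 = 312 / 1 = 312
Fold in T3=21: gcd(312, 21) = 3; lcm(312, 21) = 312 * 21 / 3 = 6552 / 3 = 2184
Full cycle length = 2184

Answer: 2184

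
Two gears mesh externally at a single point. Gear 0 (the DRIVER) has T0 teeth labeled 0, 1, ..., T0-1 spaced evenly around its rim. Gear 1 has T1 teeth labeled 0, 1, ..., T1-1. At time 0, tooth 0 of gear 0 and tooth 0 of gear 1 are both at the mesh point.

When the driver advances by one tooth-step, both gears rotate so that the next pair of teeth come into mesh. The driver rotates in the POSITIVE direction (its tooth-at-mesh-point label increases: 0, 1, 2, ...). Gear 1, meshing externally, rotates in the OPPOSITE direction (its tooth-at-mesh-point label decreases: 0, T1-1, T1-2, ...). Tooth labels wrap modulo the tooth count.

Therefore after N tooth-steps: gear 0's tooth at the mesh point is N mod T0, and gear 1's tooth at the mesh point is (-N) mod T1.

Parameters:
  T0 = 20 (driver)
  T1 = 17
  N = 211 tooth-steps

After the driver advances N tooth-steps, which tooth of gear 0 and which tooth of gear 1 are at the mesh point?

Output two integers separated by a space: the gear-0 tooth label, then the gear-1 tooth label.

Gear 0 (driver, T0=20): tooth at mesh = N mod T0
  211 = 10 * 20 + 11, so 211 mod 20 = 11
  gear 0 tooth = 11
Gear 1 (driven, T1=17): tooth at mesh = (-N) mod T1
  211 = 12 * 17 + 7, so 211 mod 17 = 7
  (-211) mod 17 = (-7) mod 17 = 17 - 7 = 10
Mesh after 211 steps: gear-0 tooth 11 meets gear-1 tooth 10

Answer: 11 10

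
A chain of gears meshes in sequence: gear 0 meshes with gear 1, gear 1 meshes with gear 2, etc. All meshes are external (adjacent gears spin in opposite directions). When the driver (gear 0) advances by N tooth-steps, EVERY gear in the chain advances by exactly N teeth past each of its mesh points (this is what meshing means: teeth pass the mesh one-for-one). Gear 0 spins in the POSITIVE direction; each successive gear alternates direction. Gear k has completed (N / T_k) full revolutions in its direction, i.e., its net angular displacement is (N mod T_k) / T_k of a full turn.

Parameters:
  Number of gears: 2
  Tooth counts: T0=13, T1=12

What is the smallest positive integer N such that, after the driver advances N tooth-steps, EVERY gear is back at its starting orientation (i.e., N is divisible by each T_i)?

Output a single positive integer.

Gear k returns to start when N is a multiple of T_k.
All gears at start simultaneously when N is a common multiple of [13, 12]; the smallest such N is lcm(13, 12).
Start: lcm = T0 = 13
Fold in T1=12: gcd(13, 12) = 1; lcm(13, 12) = 13 * 12 / 1 = 156 / 1 = 156
Full cycle length = 156

Answer: 156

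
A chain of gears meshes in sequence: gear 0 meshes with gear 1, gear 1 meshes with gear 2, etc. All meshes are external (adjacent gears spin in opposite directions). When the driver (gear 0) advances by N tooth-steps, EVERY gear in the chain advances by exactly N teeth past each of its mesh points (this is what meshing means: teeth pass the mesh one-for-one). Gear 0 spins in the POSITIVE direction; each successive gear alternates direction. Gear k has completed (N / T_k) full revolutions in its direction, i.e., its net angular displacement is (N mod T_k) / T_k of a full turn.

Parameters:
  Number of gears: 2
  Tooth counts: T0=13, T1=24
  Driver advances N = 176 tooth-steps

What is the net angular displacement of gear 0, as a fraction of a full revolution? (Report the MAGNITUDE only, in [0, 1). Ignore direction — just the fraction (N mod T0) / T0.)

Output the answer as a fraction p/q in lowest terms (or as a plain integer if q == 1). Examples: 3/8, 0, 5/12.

Chain of 2 gears, tooth counts: [13, 24]
  gear 0: T0=13, direction=positive, advance = 176 mod 13 = 7 teeth = 7/13 turn
  gear 1: T1=24, direction=negative, advance = 176 mod 24 = 8 teeth = 8/24 turn
Gear 0: 176 mod 13 = 7
Fraction = 7 / 13 = 7/13 (gcd(7,13)=1) = 7/13

Answer: 7/13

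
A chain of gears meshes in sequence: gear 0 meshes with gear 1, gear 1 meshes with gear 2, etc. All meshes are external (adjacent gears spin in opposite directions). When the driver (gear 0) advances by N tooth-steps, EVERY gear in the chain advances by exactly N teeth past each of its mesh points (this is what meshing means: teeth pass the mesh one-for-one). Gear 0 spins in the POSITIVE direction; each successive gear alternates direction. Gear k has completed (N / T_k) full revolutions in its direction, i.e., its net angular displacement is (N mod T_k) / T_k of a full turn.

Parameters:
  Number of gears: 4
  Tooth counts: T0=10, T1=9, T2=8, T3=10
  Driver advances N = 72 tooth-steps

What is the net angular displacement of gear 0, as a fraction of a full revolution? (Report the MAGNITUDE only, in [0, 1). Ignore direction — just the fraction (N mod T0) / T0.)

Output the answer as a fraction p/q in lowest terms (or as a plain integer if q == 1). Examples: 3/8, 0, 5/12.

Answer: 1/5

Derivation:
Chain of 4 gears, tooth counts: [10, 9, 8, 10]
  gear 0: T0=10, direction=positive, advance = 72 mod 10 = 2 teeth = 2/10 turn
  gear 1: T1=9, direction=negative, advance = 72 mod 9 = 0 teeth = 0/9 turn
  gear 2: T2=8, direction=positive, advance = 72 mod 8 = 0 teeth = 0/8 turn
  gear 3: T3=10, direction=negative, advance = 72 mod 10 = 2 teeth = 2/10 turn
Gear 0: 72 mod 10 = 2
Fraction = 2 / 10 = 1/5 (gcd(2,10)=2) = 1/5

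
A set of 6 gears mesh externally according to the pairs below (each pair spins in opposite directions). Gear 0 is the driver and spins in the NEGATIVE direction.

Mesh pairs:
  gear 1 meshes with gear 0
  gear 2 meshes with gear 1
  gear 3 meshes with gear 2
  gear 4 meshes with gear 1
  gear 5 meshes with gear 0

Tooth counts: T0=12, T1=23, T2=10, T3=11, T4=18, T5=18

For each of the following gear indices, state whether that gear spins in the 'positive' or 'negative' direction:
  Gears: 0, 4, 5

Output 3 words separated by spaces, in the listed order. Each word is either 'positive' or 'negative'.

Answer: negative negative positive

Derivation:
Gear 0 (driver): negative (depth 0)
  gear 1: meshes with gear 0 -> depth 1 -> positive (opposite of gear 0)
  gear 2: meshes with gear 1 -> depth 2 -> negative (opposite of gear 1)
  gear 3: meshes with gear 2 -> depth 3 -> positive (opposite of gear 2)
  gear 4: meshes with gear 1 -> depth 2 -> negative (opposite of gear 1)
  gear 5: meshes with gear 0 -> depth 1 -> positive (opposite of gear 0)
Queried indices 0, 4, 5 -> negative, negative, positive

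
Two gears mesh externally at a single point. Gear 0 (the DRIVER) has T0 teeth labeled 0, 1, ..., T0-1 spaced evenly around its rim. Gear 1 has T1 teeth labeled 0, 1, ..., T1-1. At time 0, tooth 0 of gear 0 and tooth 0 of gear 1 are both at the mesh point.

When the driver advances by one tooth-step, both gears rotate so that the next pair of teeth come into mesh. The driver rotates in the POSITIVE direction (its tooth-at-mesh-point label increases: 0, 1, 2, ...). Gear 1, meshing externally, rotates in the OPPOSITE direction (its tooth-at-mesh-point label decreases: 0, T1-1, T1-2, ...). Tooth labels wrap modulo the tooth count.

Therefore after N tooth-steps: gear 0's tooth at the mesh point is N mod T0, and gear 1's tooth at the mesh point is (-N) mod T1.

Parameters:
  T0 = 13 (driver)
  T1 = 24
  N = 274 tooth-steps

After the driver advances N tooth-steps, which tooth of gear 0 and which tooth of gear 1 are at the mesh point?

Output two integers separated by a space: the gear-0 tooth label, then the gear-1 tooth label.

Gear 0 (driver, T0=13): tooth at mesh = N mod T0
  274 = 21 * 13 + 1, so 274 mod 13 = 1
  gear 0 tooth = 1
Gear 1 (driven, T1=24): tooth at mesh = (-N) mod T1
  274 = 11 * 24 + 10, so 274 mod 24 = 10
  (-274) mod 24 = (-10) mod 24 = 24 - 10 = 14
Mesh after 274 steps: gear-0 tooth 1 meets gear-1 tooth 14

Answer: 1 14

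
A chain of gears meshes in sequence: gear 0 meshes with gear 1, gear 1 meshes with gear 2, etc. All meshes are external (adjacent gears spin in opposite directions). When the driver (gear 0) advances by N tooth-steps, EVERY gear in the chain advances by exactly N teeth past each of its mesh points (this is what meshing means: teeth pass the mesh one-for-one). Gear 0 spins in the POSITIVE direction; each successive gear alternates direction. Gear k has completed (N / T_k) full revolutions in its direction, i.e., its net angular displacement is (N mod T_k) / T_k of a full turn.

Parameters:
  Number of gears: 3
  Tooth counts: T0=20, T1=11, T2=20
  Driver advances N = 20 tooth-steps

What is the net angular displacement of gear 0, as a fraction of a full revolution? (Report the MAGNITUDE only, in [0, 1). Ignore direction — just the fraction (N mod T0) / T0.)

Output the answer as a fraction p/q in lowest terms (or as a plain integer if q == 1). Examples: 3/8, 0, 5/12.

Answer: 0

Derivation:
Chain of 3 gears, tooth counts: [20, 11, 20]
  gear 0: T0=20, direction=positive, advance = 20 mod 20 = 0 teeth = 0/20 turn
  gear 1: T1=11, direction=negative, advance = 20 mod 11 = 9 teeth = 9/11 turn
  gear 2: T2=20, direction=positive, advance = 20 mod 20 = 0 teeth = 0/20 turn
Gear 0: 20 mod 20 = 0
Fraction = 0 / 20 = 0/1 (gcd(0,20)=20) = 0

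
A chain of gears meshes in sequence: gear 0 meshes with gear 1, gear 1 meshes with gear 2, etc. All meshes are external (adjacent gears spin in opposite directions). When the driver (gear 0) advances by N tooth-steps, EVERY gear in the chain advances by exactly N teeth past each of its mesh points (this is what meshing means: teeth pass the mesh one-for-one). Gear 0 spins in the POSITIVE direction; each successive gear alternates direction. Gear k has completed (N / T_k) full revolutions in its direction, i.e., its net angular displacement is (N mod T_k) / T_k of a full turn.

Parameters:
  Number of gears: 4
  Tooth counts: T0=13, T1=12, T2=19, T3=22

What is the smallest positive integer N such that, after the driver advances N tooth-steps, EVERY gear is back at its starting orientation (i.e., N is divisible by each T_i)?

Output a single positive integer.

Gear k returns to start when N is a multiple of T_k.
All gears at start simultaneously when N is a common multiple of [13, 12, 19, 22]; the smallest such N is lcm(13, 12, 19, 22).
Start: lcm = T0 = 13
Fold in T1=12: gcd(13, 12) = 1; lcm(13, 12) = 13 * 12 / 1 = 156 / 1 = 156
Fold in T2=19: gcd(156, 19) = 1; lcm(156, 19) = 156 * 19 / 1 = 2964 / 1 = 2964
Fold in T3=22: gcd(2964, 22) = 2; lcm(2964, 22) = 2964 * 22 / 2 = 65208 / 2 = 32604
Full cycle length = 32604

Answer: 32604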